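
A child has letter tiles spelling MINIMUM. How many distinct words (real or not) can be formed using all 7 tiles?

Letter multiplicities in MINIMUM: I×2, M×3, N×1, U×1.
So there are 7! / (3!·2!) = 420 distinguishable arrangements.

420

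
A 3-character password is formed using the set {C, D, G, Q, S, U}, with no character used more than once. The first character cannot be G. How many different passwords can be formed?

The first character has 6−1 = 5 choices (anything except G).
The remaining 2 characters are filled from the other 5 symbols without repetition: 5 × 4 = 20.
Total: 5 × 20 = 100.

100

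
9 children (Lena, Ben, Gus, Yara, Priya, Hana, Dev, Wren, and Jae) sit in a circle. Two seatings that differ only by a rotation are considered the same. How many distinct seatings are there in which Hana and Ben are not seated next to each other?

30240

All circular seatings of 9 people number (8)! = 40320.
Those with Hana next to Ben: fuse the pair into one unit and seat 8 units around a circle — 2·(7)! = 10080.
Subtracting, 40320 − 10080 = 30240.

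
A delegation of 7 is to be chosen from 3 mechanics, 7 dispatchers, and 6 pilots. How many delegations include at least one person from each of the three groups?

With no constraint there are C(16,7) = 11440 possible selections.
Subtract selections that omit an entire group: no mechanics → C(13,7) = 1716; no dispatchers → C(9,7) = 36; no pilots → C(10,7) = 120.
Add back selections omitting two groups (i.e. drawn from a single group): C(3,7) + C(7,7) + C(6,7) = 1.
By inclusion–exclusion: 11440 − 1872 + 1 = 9569.

9569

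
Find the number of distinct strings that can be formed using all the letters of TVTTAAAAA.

504

TVTTAAAAA has 9 letters with A appearing 5 times and T appearing 3 times.
So there are 9! / (5!·3!) = 504 distinguishable arrangements.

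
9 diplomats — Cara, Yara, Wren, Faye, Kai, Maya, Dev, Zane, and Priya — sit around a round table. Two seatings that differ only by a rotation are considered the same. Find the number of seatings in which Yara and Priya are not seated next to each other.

All circular seatings of 9 people number (8)! = 40320.
Those with Yara next to Priya: fuse the pair into one unit and seat 8 units around a circle — 2·(7)! = 10080.
Subtracting, 40320 − 10080 = 30240.

30240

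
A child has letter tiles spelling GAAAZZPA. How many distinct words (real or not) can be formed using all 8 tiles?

840

Letter multiplicities in GAAAZZPA: A×4, G×1, P×1, Z×2.
The number of distinct arrangements is 8!/(4!·2!) = 40320/48 = 840.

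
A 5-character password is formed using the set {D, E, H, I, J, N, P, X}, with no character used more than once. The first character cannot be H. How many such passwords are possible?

The first character has 8−1 = 7 choices (anything except H).
The remaining 4 characters are filled from the other 7 symbols without repetition: 7 × 6 × 5 × 4 = 840.
Total: 7 × 840 = 5880.

5880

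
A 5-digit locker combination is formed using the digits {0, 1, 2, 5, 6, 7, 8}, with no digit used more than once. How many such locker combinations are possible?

2520

Choose and order 5 of the 7 symbols: the first digit has 7 options, the next 6, and so on down to 3.
7 × 6 × 5 × 4 × 3 = 2520.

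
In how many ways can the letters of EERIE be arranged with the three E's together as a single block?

6

Treat the 3 copies of E as a single block. The multiset to arrange is then {EEE, I, R}, 3 items in all.
All 3 items are distinct, so there are (3)! = 6 arrangements.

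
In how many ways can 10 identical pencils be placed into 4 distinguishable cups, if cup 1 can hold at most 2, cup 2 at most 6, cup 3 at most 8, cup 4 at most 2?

59

Ignoring the caps, the number of non-negative solutions to x_1+…+x_4 = 10 is C(13,3) = 286.
Subtract solutions that violate a single cap (substitute x_i' = x_i − (cap_i+1)): x_1 ≥ 3 gives C(10,3) = 120; x_2 ≥ 7 gives C(6,3) = 20; x_3 ≥ 9 gives C(4,3) = 4; x_4 ≥ 3 gives C(10,3) = 120. Together 264.
Add back pairs where two caps are both exceeded: 1 + 0 + 35 + 0 + 1 + 0 = 37.
By inclusion–exclusion the count is 286 − 264 + 37 = 59.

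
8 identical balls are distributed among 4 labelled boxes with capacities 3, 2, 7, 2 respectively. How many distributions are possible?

35

By stars and bars, unrestricted non-negative solutions to x_1+…+x_4 = 8 number C(8+3,3) = 165.
Subtract solutions that violate a single cap (substitute x_i' = x_i − (cap_i+1)): x_1 ≥ 4 gives C(7,3) = 35; x_2 ≥ 3 gives C(8,3) = 56; x_3 ≥ 8 gives C(3,3) = 1; x_4 ≥ 3 gives C(8,3) = 56. Together 148.
Add back pairs where two caps are both exceeded: 4 + 0 + 4 + 0 + 10 + 0 = 18.
By inclusion–exclusion the count is 165 − 148 + 18 = 35.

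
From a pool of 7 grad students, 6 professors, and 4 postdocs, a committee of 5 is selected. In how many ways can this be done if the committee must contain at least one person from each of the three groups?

With no constraint there are C(17,5) = 6188 possible selections.
Selections missing a whole group: no grad students → C(10,5) = 252; no professors → C(11,5) = 462; no postdocs → C(13,5) = 1287.
Add back selections omitting two groups (i.e. drawn from a single group): C(7,5) + C(6,5) + C(4,5) = 27.
By inclusion–exclusion: 6188 − 2001 + 27 = 4214.

4214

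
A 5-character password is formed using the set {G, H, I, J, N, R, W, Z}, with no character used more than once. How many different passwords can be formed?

6720

With no repetition, fill the 5 characters in order: 8 choices, then 7, down to 4.
8 × 7 × 6 × 5 × 4 = 6720.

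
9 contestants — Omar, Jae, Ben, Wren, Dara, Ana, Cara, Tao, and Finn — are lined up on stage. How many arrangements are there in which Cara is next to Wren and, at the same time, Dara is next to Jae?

20160

Treat {Cara,Wren} as one block (2 orders) and {Dara,Jae} as another (2 orders).
That leaves 7 units to arrange: 2 × 2 × 7! = 4 × 5040 = 20160.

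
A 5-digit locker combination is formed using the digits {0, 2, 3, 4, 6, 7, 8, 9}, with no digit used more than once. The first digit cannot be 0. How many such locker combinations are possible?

The first digit has 8−1 = 7 choices (anything except 0).
The remaining 4 digits are filled from the other 7 symbols without repetition: 7 × 6 × 5 × 4 = 840.
Total: 7 × 840 = 5880.

5880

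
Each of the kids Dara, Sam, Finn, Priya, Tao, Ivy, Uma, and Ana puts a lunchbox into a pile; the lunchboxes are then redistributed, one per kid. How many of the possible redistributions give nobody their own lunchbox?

Count assignments avoiding every fixed point. For any j of the 8 kids fixed to their own lunchbox, the other 8−j can be arranged in (8−j)! ways.
By inclusion–exclusion this is Σ_{j=0}^{8} (−1)^j C(8,j)·(8−j)!.
Computing: 40320 − 40320 + 20160 − 6720 + 1680 − 336 + 56 − 8 + 1 = 14833.

14833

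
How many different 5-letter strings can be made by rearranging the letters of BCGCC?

20

BCGCC has 5 letters with C appearing 3 times.
Dividing 5! = 120 by 3! = 6 for the repeated letters gives 20.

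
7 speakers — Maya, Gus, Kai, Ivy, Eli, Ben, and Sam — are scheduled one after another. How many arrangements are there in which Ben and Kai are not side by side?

There are 7! = 5040 arrangements in all. If Ben and Kai are adjacent, merging them into one block gives 2·(6)! = 1440 arrangements.
So 5040 − 1440 = 3600 arrangements keep them apart.

3600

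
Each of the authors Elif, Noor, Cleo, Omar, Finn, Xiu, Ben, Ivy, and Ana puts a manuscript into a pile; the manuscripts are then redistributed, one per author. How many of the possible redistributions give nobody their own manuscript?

133496

This is the derangement count D_9: permutations of 9 items with no fixed point.
By inclusion–exclusion this is Σ_{j=0}^{9} (−1)^j C(9,j)·(9−j)!.
Computing: 362880 − 362880 + 181440 − 60480 + 15120 − 3024 + 504 − 72 + 9 − 1 = 133496.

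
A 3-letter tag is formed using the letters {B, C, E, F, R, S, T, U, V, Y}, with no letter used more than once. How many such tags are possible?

Choose and order 3 of the 10 symbols: the first letter has 10 options, the next 9, then 8.
10 × 9 × 8 = 720.

720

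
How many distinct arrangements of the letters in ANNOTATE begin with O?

Fix O in the first position and arrange the remaining 7 letters.
Those 7 letters have A appearing twice, N appearing twice, and T appearing twice, giving (7)!/(2!·2!·2!) = 630.

630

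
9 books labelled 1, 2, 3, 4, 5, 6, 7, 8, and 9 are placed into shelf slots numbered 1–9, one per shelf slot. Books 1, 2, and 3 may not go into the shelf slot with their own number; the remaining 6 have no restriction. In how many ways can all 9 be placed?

Let Aᵢ (for i ∈ {1, 2, 3}) be the placements that put book i in its forbidden shelf slot. Any j of these fix j positions, leaving (9−j)! ways to fill the rest, and there are C(3,j) ways to pick which j.
By inclusion–exclusion, the number of valid placements is Σ_{j=0}^{3} (−1)^j C(3,j)·(9−j)!.
Computing: 362880 − 120960 + 15120 − 720 = 256320.

256320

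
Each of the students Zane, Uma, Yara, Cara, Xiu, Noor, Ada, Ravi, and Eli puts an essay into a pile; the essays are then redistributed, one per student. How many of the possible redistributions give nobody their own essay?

133496

Count assignments avoiding every fixed point. For any j of the 9 students fixed to their own essay, the other 9−j can be arranged in (9−j)! ways.
By inclusion–exclusion this is Σ_{j=0}^{9} (−1)^j C(9,j)·(9−j)!.
Computing: 362880 − 362880 + 181440 − 60480 + 15120 − 3024 + 504 − 72 + 9 − 1 = 133496.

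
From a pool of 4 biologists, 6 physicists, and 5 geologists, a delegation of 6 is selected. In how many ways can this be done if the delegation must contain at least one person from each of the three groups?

4250

With no constraint there are C(15,6) = 5005 possible selections.
Subtract selections that omit an entire group: no biologists → C(11,6) = 462; no physicists → C(9,6) = 84; no geologists → C(10,6) = 210.
Add back selections omitting two groups (i.e. drawn from a single group): C(4,6) + C(6,6) + C(5,6) = 1.
By inclusion–exclusion: 5005 − 756 + 1 = 4250.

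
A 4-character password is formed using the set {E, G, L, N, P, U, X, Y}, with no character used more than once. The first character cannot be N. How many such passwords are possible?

1470

The first character has 8−1 = 7 choices (anything except N).
The remaining 3 characters are filled from the other 7 symbols without repetition: 7 × 6 × 5 = 210.
Total: 7 × 210 = 1470.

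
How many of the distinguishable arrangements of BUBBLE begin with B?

Fix B in the first position and arrange the remaining 5 letters.
Those 5 letters have B appearing twice, giving (5)!/(2!) = 60.

60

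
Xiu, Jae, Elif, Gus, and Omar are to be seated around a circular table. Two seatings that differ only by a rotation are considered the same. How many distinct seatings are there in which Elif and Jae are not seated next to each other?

12

Without the restriction there are (4)! = 24 seatings.
Those with Elif next to Jae: fuse the pair into one unit and seat 4 units around a circle — 2·(3)! = 12.
Subtracting, 24 − 12 = 12.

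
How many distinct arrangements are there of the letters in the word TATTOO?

60

Letter multiplicities in TATTOO: A×1, O×2, T×3.
The number of distinct arrangements is 6!/(3!·2!) = 720/12 = 60.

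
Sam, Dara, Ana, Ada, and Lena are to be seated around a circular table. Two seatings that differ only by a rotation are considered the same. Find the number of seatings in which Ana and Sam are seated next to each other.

12

Treat {Ana, Sam} as one unit (2 internal orders) and seat the resulting 4 units around the table: (3)! circular arrangements.
So 2 × (3)! = 2 × 6 = 12.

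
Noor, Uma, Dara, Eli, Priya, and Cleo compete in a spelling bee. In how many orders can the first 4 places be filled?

There are 6 choices for 1st place, 5 for 2nd, and so on down to 3 for position 4.
That gives 6 × 5 × 4 × 3 = 360.

360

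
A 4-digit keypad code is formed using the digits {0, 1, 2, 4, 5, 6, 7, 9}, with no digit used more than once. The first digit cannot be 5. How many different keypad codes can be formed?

The first digit has 8−1 = 7 choices (anything except 5).
The remaining 3 digits are filled from the other 7 symbols without repetition: 7 × 6 × 5 = 210.
Total: 7 × 210 = 1470.

1470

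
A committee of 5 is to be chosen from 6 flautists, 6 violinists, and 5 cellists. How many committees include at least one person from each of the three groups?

Unrestricted: C(17,5) = 6188 ways to pick any 5 of the 17.
Subtract selections that omit an entire group: no flautists → C(11,5) = 462; no violinists → C(11,5) = 462; no cellists → C(12,5) = 792.
Add back selections omitting two groups (i.e. drawn from a single group): C(6,5) + C(6,5) + C(5,5) = 13.
By inclusion–exclusion: 6188 − 1716 + 13 = 4485.

4485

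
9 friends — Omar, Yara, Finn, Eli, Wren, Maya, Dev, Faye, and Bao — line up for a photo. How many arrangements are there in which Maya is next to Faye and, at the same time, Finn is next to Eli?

Treat {Maya,Faye} as one block (2 orders) and {Finn,Eli} as another (2 orders).
That leaves 7 units to arrange: 2 × 2 × 7! = 4 × 5040 = 20160.

20160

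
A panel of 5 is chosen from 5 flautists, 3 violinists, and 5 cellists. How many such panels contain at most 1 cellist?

Split by how many cellists are chosen (0 through 1).
Sum: C(5,0)·C(8,5) + C(5,1)·C(8,4) = 56 + 350 = 406.

406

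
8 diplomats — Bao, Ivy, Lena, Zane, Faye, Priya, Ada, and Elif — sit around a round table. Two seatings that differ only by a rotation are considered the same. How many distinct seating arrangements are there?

5040

Fix one person's seat to break rotational symmetry; the remaining 7 people can be arranged in (7)! = 5040 ways.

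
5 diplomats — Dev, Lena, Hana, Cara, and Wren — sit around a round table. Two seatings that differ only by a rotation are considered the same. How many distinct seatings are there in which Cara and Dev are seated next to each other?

12

Treat {Cara, Dev} as one unit (2 internal orders) and seat the resulting 4 units around the table: (3)! circular arrangements.
So 2 × (3)! = 2 × 6 = 12.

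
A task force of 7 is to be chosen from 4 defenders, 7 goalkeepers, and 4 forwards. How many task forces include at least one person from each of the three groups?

Unrestricted: C(15,7) = 6435 ways to pick any 7 of the 15.
Selections missing a whole group: no defenders → C(11,7) = 330; no goalkeepers → C(8,7) = 8; no forwards → C(11,7) = 330.
Add back selections omitting two groups (i.e. drawn from a single group): C(4,7) + C(7,7) + C(4,7) = 1.
By inclusion–exclusion: 6435 − 668 + 1 = 5768.

5768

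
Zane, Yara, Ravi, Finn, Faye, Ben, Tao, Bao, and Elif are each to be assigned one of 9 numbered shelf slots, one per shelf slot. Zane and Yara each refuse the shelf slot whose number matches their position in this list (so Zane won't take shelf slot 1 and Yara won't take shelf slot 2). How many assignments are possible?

Let Aᵢ (for i ∈ {1, 2}) be the placements that put person i in their forbidden shelf slot. Any j of these fix j positions, leaving (9−j)! ways to fill the rest, and there are C(2,j) ways to pick which j.
By inclusion–exclusion, the number of valid placements is Σ_{j=0}^{2} (−1)^j C(2,j)·(9−j)!.
Computing: 362880 − 80640 + 5040 = 287280.

287280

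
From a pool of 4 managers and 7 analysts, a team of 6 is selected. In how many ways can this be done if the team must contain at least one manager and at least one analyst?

455

With no constraint there are C(11,6) = 462 possible selections.
Subtract selections that omit an entire group: no managers → C(7,6) = 7; no analysts → C(4,6) = 0.
Both groups omitted at once is impossible, so 462 − 7 = 455.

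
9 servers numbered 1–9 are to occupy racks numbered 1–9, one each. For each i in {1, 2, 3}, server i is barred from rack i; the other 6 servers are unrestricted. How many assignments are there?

Let Aᵢ (for i ∈ {1, 2, 3}) be the placements that put server i in its forbidden rack. Any j of these fix j positions, leaving (9−j)! ways to fill the rest, and there are C(3,j) ways to pick which j.
By inclusion–exclusion, the number of valid placements is Σ_{j=0}^{3} (−1)^j C(3,j)·(9−j)!.
Computing: 362880 − 120960 + 15120 − 720 = 256320.

256320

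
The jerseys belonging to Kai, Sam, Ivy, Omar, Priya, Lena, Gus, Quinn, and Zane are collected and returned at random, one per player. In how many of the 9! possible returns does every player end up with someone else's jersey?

Let Aᵢ be the assignments in which player i gets their old jersey. We want the size of the complement of A₁∪…∪A_9.
By inclusion–exclusion this is Σ_{j=0}^{9} (−1)^j C(9,j)·(9−j)!.
Computing: 362880 − 362880 + 181440 − 60480 + 15120 − 3024 + 504 − 72 + 9 − 1 = 133496.

133496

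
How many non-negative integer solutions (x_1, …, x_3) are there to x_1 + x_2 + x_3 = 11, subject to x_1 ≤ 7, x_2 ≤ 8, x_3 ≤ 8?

56

By stars and bars, unrestricted non-negative solutions to x_1+…+x_3 = 11 number C(11+2,2) = 78.
Subtract solutions that violate a single cap (substitute x_i' = x_i − (cap_i+1)): x_1 ≥ 8 gives C(5,2) = 10; x_2 ≥ 9 gives C(4,2) = 6; x_3 ≥ 9 gives C(4,2) = 6. Together 22.
No two caps can be exceeded simultaneously, so the pair terms are all 0.
By inclusion–exclusion the count is 78 − 22 + 0 = 56.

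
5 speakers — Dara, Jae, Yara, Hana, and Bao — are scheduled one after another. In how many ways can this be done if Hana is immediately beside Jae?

Place the 3 others and the Hana-Jae pair as 4 objects in a line; the pair has 2 internal arrangements.
That gives 2 × 4! = 2 × 24 = 48.

48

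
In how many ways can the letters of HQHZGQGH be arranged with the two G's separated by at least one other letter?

Total arrangements of HQHZGQGH: 8!/(3!·2!·2!) = 1680.
Arrangements with the G's together: treat GG as one letter, giving (7)!/(3!·2!) = 420.
Subtracting, 1680 − 420 = 1260 arrangements keep the G's apart.

1260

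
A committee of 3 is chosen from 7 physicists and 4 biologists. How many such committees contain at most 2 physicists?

Split by how many physicists are chosen (0 through 2).
Sum: C(7,0)·C(4,3) + C(7,1)·C(4,2) + C(7,2)·C(4,1) = 4 + 42 + 84 = 130.

130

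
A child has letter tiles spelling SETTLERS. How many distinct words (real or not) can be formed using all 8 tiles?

The 8 letters of SETTLERS have repeats: E appearing twice, S appearing twice, and T appearing twice.
So there are 8! / (2!·2!·2!) = 5040 distinguishable arrangements.

5040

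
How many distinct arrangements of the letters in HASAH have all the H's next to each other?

12

Treat the 2 copies of H as a single block. The multiset to arrange is then {HH, A, A, S}, 4 items in all.
That gives (4)!/(2!) = 12 arrangements.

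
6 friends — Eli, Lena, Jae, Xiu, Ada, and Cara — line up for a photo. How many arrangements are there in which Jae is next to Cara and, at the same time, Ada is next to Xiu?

96

Treat {Jae,Cara} as one block (2 orders) and {Ada,Xiu} as another (2 orders).
That leaves 4 units to arrange: 2 × 2 × 4! = 4 × 24 = 96.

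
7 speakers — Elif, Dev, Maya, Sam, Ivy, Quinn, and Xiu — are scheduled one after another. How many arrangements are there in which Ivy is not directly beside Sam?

Of the 7! = 5040 arrangements, those with Ivy and Sam adjacent number 2 × 6! = 1440 (treat the pair as a block with 2 internal orders).
Complementary counting: 5040 − 1440 = 3600.

3600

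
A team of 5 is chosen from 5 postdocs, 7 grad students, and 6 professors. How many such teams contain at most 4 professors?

8562

Split by how many professors are chosen (0 through 4).
Sum: C(6,0)·C(12,5) + C(6,1)·C(12,4) + C(6,2)·C(12,3) + C(6,3)·C(12,2) + C(6,4)·C(12,1) = 792 + 2970 + 3300 + 1320 + 180 = 8562.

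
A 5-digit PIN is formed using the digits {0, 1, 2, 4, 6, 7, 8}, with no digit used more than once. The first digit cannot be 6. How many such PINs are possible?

2160

The first digit has 7−1 = 6 choices (anything except 6).
The remaining 4 digits are filled from the other 6 symbols without repetition: 6 × 5 × 4 × 3 = 360.
Total: 6 × 360 = 2160.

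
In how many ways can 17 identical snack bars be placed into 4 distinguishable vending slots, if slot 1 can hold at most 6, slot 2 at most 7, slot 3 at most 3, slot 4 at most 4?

By stars and bars, unrestricted non-negative solutions to x_1+…+x_4 = 17 number C(17+3,3) = 1140.
Subtract solutions that violate a single cap (substitute x_i' = x_i − (cap_i+1)): x_1 ≥ 7 gives C(13,3) = 286; x_2 ≥ 8 gives C(12,3) = 220; x_3 ≥ 4 gives C(16,3) = 560; x_4 ≥ 5 gives C(15,3) = 455. Together 1521.
Add back pairs where two caps are both exceeded: 10 + 84 + 56 + 56 + 35 + 165 = 406.
Subtract triples: 0 + 0 + 4 + 1 = 5.
By inclusion–exclusion the count is 1140 − 1521 + 406 − 5 = 20.

20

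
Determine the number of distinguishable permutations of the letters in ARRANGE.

1260

Letter multiplicities in ARRANGE: A×2, E×1, G×1, N×1, R×2.
Dividing 7! = 5040 by 2!·2! = 4 for the repeated letters gives 1260.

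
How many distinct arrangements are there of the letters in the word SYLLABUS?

SYLLABUS has 8 letters with L appearing twice and S appearing twice.
The number of distinct arrangements is 8!/(2!·2!) = 40320/4 = 10080.

10080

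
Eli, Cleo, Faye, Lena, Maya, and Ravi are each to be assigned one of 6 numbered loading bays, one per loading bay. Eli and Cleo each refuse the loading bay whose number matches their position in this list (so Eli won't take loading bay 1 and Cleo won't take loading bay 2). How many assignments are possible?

Let Aᵢ (for i ∈ {1, 2}) be the placements that put person i in their forbidden loading bay. Any j of these fix j positions, leaving (6−j)! ways to fill the rest, and there are C(2,j) ways to pick which j.
By inclusion–exclusion, the number of valid placements is Σ_{j=0}^{2} (−1)^j C(2,j)·(6−j)!.
Computing: 720 − 240 + 24 = 504.

504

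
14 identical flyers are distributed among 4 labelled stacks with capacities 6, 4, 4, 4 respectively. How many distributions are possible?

35

By stars and bars, unrestricted non-negative solutions to x_1+…+x_4 = 14 number C(14+3,3) = 680.
Subtract solutions that violate a single cap (substitute x_i' = x_i − (cap_i+1)): x_1 ≥ 7 gives C(10,3) = 120; x_2 ≥ 5 gives C(12,3) = 220; x_3 ≥ 5 gives C(12,3) = 220; x_4 ≥ 5 gives C(12,3) = 220. Together 780.
Add back pairs where two caps are both exceeded: 10 + 10 + 10 + 35 + 35 + 35 = 135.
By inclusion–exclusion the count is 680 − 780 + 135 = 35.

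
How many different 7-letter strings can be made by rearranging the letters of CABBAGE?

Letter multiplicities in CABBAGE: A×2, B×2, C×1, E×1, G×1.
So there are 7! / (2!·2!) = 1260 distinguishable arrangements.

1260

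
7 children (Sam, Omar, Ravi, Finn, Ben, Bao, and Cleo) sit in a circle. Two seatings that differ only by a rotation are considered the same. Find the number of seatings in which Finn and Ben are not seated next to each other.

Without the restriction there are (6)! = 720 seatings.
Those with Finn next to Ben: fuse the pair into one unit and seat 6 units around a circle — 2·(5)! = 240.
Subtracting, 720 − 240 = 480.

480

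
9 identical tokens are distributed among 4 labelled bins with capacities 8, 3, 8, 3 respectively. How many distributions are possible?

Ignoring the caps, the number of non-negative solutions to x_1+…+x_4 = 9 is C(12,3) = 220.
Subtract solutions that violate a single cap (substitute x_i' = x_i − (cap_i+1)): x_1 ≥ 9 gives C(3,3) = 1; x_2 ≥ 4 gives C(8,3) = 56; x_3 ≥ 9 gives C(3,3) = 1; x_4 ≥ 4 gives C(8,3) = 56. Together 114.
Add back pairs where two caps are both exceeded: 0 + 0 + 0 + 0 + 4 + 0 = 4.
By inclusion–exclusion the count is 220 − 114 + 4 = 110.

110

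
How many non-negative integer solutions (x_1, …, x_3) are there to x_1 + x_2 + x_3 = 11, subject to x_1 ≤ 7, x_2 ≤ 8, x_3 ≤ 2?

By stars and bars, unrestricted non-negative solutions to x_1+…+x_3 = 11 number C(11+2,2) = 78.
Subtract solutions that violate a single cap (substitute x_i' = x_i − (cap_i+1)): x_1 ≥ 8 gives C(5,2) = 10; x_2 ≥ 9 gives C(4,2) = 6; x_3 ≥ 3 gives C(10,2) = 45. Together 61.
Add back pairs where two caps are both exceeded: 0 + 1 + 0 = 1.
By inclusion–exclusion the count is 78 − 61 + 1 = 18.

18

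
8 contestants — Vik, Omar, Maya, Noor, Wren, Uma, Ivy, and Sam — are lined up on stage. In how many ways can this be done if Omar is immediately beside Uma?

10080

Glue Omar and Uma into one block (2 internal orders), leaving 7 units to arrange in a row.
So the count is 2·(7)! = 10080.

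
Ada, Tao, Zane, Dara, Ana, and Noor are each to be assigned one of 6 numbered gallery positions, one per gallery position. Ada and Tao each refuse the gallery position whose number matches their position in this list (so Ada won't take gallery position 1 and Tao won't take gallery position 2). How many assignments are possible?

504

Let Aᵢ (for i ∈ {1, 2}) be the placements that put person i in their forbidden gallery position. Any j of these fix j positions, leaving (6−j)! ways to fill the rest, and there are C(2,j) ways to pick which j.
By inclusion–exclusion, the number of valid placements is Σ_{j=0}^{2} (−1)^j C(2,j)·(6−j)!.
Computing: 720 − 240 + 24 = 504.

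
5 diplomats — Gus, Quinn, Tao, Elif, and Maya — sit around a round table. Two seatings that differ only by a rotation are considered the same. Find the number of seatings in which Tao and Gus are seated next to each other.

Glue Tao and Gus into a block (2 internal orders). Seating 4 units around a circle gives (3)! arrangements.
So 2 × (3)! = 2 × 6 = 12.

12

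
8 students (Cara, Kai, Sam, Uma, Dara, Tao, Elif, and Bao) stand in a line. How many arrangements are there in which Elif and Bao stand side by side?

10080

Place the 6 others and the Elif-Bao pair as 7 objects in a line; the pair has 2 internal arrangements.
So the count is 2·(7)! = 10080.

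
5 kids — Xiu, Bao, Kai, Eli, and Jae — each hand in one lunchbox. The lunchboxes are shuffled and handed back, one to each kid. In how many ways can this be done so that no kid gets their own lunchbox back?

Let Aᵢ be the assignments in which kid i gets their own lunchbox. We want the size of the complement of A₁∪…∪A_5.
By inclusion–exclusion this is Σ_{j=0}^{5} (−1)^j C(5,j)·(5−j)!.
Computing: 120 − 120 + 60 − 20 + 5 − 1 = 44.

44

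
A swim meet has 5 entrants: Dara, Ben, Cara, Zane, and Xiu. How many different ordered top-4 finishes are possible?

There are 5 choices for 1st place, 4 for 2nd, and so on down to 2 for position 4.
That gives 5 × 4 × 3 × 2 = 120.

120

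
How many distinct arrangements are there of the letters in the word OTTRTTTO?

168

OTTRTTTO has 8 letters with O appearing twice and T appearing 5 times.
The number of distinct arrangements is 8!/(5!·2!) = 40320/240 = 168.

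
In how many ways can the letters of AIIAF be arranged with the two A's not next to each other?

18

There are 5!/(2!·2!) = 30 arrangements of AIIAF in total.
Arrangements with the A's together: treat AA as one letter, giving (4)!/(2!) = 12.
Hence 30 − 12 = 18.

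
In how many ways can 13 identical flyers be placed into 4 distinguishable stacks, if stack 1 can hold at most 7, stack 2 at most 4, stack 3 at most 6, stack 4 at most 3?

89

Ignoring the caps, the number of non-negative solutions to x_1+…+x_4 = 13 is C(16,3) = 560.
Subtract solutions that violate a single cap (substitute x_i' = x_i − (cap_i+1)): x_1 ≥ 8 gives C(8,3) = 56; x_2 ≥ 5 gives C(11,3) = 165; x_3 ≥ 7 gives C(9,3) = 84; x_4 ≥ 4 gives C(12,3) = 220. Together 525.
Add back pairs where two caps are both exceeded: 1 + 0 + 4 + 4 + 35 + 10 = 54.
By inclusion–exclusion the count is 560 − 525 + 54 = 89.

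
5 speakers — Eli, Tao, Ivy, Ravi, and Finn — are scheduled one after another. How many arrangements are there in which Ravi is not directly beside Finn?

72

Of the 5! = 120 arrangements, those with Ravi and Finn adjacent number 2 × 4! = 48 (treat the pair as a block with 2 internal orders).
Complementary counting: 120 − 48 = 72.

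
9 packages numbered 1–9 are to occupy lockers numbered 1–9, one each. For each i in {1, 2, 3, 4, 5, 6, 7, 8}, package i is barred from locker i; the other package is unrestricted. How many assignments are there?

Let Aᵢ (for 1 ≤ i ≤ 8) be the placements that put package i in its forbidden locker. Any j of these fix j positions, leaving (9−j)! ways to fill the rest, and there are C(8,j) ways to pick which j.
By inclusion–exclusion, the number of valid placements is Σ_{j=0}^{8} (−1)^j C(8,j)·(9−j)!.
Computing: 362880 − 322560 + 141120 − 40320 + 8400 − 1344 + 168 − 16 + 1 = 148329.

148329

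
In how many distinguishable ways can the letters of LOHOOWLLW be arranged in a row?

5040

LOHOOWLLW has 9 letters with L appearing 3 times, O appearing 3 times, and W appearing twice.
So there are 9! / (3!·3!·2!) = 5040 distinguishable arrangements.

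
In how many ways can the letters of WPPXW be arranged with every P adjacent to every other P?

Treat the 2 copies of P as a single block. The multiset to arrange is then {PP, W, W, X}, 4 items in all.
That gives (4)!/(2!) = 12 arrangements.

12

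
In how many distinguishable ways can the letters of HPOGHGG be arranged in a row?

Letter multiplicities in HPOGHGG: G×3, H×2, O×1, P×1.
The number of distinct arrangements is 7!/(3!·2!) = 5040/12 = 420.

420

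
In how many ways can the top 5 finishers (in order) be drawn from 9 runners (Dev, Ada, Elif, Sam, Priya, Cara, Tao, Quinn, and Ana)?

15120

This is an ordered selection of 5 from 9: P(9,5).
That gives 9 × 8 × 7 × 6 × 5 = 15120.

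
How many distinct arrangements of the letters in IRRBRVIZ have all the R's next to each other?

Treat the 3 copies of R as a single block. The multiset to arrange is then {RRR, B, I, I, V, Z}, 6 items in all.
That gives (6)!/(2!) = 360 arrangements.

360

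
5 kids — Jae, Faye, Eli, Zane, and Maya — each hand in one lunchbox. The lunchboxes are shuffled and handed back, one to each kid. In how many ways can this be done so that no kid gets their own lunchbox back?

44

Count assignments avoiding every fixed point. For any j of the 5 kids fixed to their own lunchbox, the other 5−j can be arranged in (5−j)! ways.
By inclusion–exclusion this is Σ_{j=0}^{5} (−1)^j C(5,j)·(5−j)!.
Computing: 120 − 120 + 60 − 20 + 5 − 1 = 44.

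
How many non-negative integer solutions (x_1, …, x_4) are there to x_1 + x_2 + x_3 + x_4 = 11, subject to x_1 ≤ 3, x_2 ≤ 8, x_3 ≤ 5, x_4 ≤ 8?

Ignoring the caps, the number of non-negative solutions to x_1+…+x_4 = 11 is C(14,3) = 364.
Subtract solutions that violate a single cap (substitute x_i' = x_i − (cap_i+1)): x_1 ≥ 4 gives C(10,3) = 120; x_2 ≥ 9 gives C(5,3) = 10; x_3 ≥ 6 gives C(8,3) = 56; x_4 ≥ 9 gives C(5,3) = 10. Together 196.
Add back pairs where two caps are both exceeded: 0 + 4 + 0 + 0 + 0 + 0 = 4.
By inclusion–exclusion the count is 364 − 196 + 4 = 172.

172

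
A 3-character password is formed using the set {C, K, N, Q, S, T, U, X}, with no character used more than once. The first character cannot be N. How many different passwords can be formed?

The first character has 8−1 = 7 choices (anything except N).
The remaining 2 characters are filled from the other 7 symbols without repetition: 7 × 6 = 42.
Total: 7 × 42 = 294.

294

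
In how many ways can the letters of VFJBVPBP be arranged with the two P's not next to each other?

There are 8!/(2!·2!·2!) = 5040 arrangements of VFJBVPBP in total.
If the two P's are adjacent, glue them into one block, leaving 7 items to arrange: (7)!/(2!·2!) = 1260 ways.
Hence 5040 − 1260 = 3780.

3780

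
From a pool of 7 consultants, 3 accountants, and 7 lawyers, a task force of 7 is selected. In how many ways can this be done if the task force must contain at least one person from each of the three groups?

With no constraint there are C(17,7) = 19448 possible selections.
Subtract selections that omit an entire group: no consultants → C(10,7) = 120; no accountants → C(14,7) = 3432; no lawyers → C(10,7) = 120.
Add back selections omitting two groups (i.e. drawn from a single group): C(7,7) + C(3,7) + C(7,7) = 2.
By inclusion–exclusion: 19448 − 3672 + 2 = 15778.

15778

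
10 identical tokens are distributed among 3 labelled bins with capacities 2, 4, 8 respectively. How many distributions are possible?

Ignoring the caps, the number of non-negative solutions to x_1+…+x_3 = 10 is C(12,2) = 66.
Subtract solutions that violate a single cap (substitute x_i' = x_i − (cap_i+1)): x_1 ≥ 3 gives C(9,2) = 36; x_2 ≥ 5 gives C(7,2) = 21; x_3 ≥ 9 gives C(3,2) = 3. Together 60.
Add back pairs where two caps are both exceeded: 6 + 0 + 0 = 6.
By inclusion–exclusion the count is 66 − 60 + 6 = 12.

12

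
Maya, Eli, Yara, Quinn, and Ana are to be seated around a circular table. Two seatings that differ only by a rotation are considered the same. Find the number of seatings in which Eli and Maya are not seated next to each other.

12

Without the restriction there are (4)! = 24 seatings.
Those with Eli next to Maya: fuse the pair into one unit and seat 4 units around a circle — 2·(3)! = 12.
Subtracting, 24 − 12 = 12.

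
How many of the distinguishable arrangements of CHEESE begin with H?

With the first slot taken by H, it remains to arrange the other 5 letters (CEESE).
Those 5 letters have E appearing 3 times, giving (5)!/(3!) = 20.

20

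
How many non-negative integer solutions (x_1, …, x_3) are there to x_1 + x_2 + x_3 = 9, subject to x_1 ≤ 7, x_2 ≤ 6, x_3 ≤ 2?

By stars and bars, unrestricted non-negative solutions to x_1+…+x_3 = 9 number C(9+2,2) = 55.
Subtract solutions that violate a single cap (substitute x_i' = x_i − (cap_i+1)): x_1 ≥ 8 gives C(3,2) = 3; x_2 ≥ 7 gives C(4,2) = 6; x_3 ≥ 3 gives C(8,2) = 28. Together 37.
No two caps can be exceeded simultaneously, so the pair terms are all 0.
By inclusion–exclusion the count is 55 − 37 + 0 = 18.

18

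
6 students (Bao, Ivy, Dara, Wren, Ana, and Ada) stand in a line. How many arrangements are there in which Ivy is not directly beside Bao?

Of the 6! = 720 arrangements, those with Ivy and Bao adjacent number 2 × 5! = 240 (treat the pair as a block with 2 internal orders).
Complementary counting: 720 − 240 = 480.

480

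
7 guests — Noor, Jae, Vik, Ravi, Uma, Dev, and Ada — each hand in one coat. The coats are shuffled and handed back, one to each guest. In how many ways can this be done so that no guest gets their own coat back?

Let Aᵢ be the assignments in which guest i gets their own coat. We want the size of the complement of A₁∪…∪A_7.
By inclusion–exclusion this is Σ_{j=0}^{7} (−1)^j C(7,j)·(7−j)!.
Computing: 5040 − 5040 + 2520 − 840 + 210 − 42 + 7 − 1 = 1854.

1854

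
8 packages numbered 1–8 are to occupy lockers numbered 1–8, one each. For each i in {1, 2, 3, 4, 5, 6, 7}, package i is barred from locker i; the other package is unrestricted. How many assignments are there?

Let Aᵢ (for 1 ≤ i ≤ 7) be the placements that put package i in its forbidden locker. Any j of these fix j positions, leaving (8−j)! ways to fill the rest, and there are C(7,j) ways to pick which j.
By inclusion–exclusion, the number of valid placements is Σ_{j=0}^{7} (−1)^j C(7,j)·(8−j)!.
Computing: 40320 − 35280 + 15120 − 4200 + 840 − 126 + 14 − 1 = 16687.

16687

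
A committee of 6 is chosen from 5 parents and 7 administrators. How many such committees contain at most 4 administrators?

812

Split by how many administrators are chosen (0 through 4).
Sum: C(7,0)·C(5,6) + C(7,1)·C(5,5) + C(7,2)·C(5,4) + C(7,3)·C(5,3) + C(7,4)·C(5,2) = 0 + 7 + 105 + 350 + 350 = 812.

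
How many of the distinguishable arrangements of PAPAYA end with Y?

Fix Y in the last position and arrange the remaining 5 letters.
Those 5 letters have A appearing 3 times and P appearing twice, giving (5)!/(3!·2!) = 10.

10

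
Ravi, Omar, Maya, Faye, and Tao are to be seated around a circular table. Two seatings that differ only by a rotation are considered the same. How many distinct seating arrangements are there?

Around a circle, 5 distinct people have 5!/5 = (4)! = 24 rotationally distinct seatings.

24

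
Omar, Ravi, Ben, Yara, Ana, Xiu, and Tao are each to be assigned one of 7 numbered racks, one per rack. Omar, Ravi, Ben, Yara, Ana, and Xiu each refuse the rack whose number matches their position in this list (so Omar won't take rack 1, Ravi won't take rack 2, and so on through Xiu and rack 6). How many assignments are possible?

2119

Let Aᵢ (for 1 ≤ i ≤ 6) be the placements that put person i in their forbidden rack. Any j of these fix j positions, leaving (7−j)! ways to fill the rest, and there are C(6,j) ways to pick which j.
By inclusion–exclusion, the number of valid placements is Σ_{j=0}^{6} (−1)^j C(6,j)·(7−j)!.
Computing: 5040 − 4320 + 1800 − 480 + 90 − 12 + 1 = 2119.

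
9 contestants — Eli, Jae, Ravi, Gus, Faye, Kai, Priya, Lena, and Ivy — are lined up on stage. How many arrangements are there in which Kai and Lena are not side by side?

Of the 9! = 362880 arrangements, those with Kai and Lena adjacent number 2 × 8! = 80640 (treat the pair as a block with 2 internal orders).
Complementary counting: 362880 − 80640 = 282240.

282240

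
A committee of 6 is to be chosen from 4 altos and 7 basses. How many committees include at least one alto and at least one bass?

455

Unrestricted: C(11,6) = 462 ways to pick any 6 of the 11.
Selections missing a whole group: no altos → C(7,6) = 7; no basses → C(4,6) = 0.
Both groups omitted at once is impossible, so 462 − 7 = 455.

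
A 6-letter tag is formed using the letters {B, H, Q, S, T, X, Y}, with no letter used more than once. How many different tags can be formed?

This is a permutation of 6 out of 7: P(7,6) = 7!/1!.
That product is 7 × 6 × 5 × 4 × 3 × 2 = 5040.

5040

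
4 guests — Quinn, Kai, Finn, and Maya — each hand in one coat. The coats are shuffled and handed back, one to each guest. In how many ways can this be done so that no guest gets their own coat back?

This is the derangement count D_4: permutations of 4 items with no fixed point.
By inclusion–exclusion this is Σ_{j=0}^{4} (−1)^j C(4,j)·(4−j)!.
Computing: 24 − 24 + 12 − 4 + 1 = 9.

9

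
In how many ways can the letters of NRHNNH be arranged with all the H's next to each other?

Treat the 2 copies of H as a single block. The multiset to arrange is then {HH, N, N, N, R}, 5 items in all.
That gives (5)!/(3!) = 20 arrangements.

20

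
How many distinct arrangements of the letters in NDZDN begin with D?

With the first slot taken by D, it remains to arrange the other 4 letters (NZDN).
Those 4 letters have N appearing twice, giving (4)!/(2!) = 12.

12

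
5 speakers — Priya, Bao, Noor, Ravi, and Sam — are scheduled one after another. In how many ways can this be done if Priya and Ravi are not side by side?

72

There are 5! = 120 arrangements in all. If Priya and Ravi are adjacent, merging them into one block gives 2·(4)! = 48 arrangements.
Complementary counting: 120 − 48 = 72.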